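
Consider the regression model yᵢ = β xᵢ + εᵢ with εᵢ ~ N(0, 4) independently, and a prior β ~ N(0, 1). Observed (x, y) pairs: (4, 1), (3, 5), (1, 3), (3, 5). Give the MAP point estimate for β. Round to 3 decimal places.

β̂_MAP = 0.949

log p(β | y) = −Σ(yᵢ − βxᵢ)²/(2·4) − β²/(2·1) + const.
Setting the derivative to zero: Σxᵢ(yᵢ − βxᵢ)/4 − β/1 = 0, so β = Σxᵢyᵢ / (Σxᵢ² + σ²/τ²).
Σxᵢyᵢ = 4·1 + 3·5 + 1·3 + 3·5 = 37; Σxᵢ² = 35; σ²/τ² = 4.
β̂_MAP = 37 / (35 + 4) = 37/39 ≈ 0.949.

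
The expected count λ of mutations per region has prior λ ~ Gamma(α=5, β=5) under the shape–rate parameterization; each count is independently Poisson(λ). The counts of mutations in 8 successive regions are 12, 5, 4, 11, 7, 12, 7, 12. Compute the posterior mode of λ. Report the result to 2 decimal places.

λ̂_MAP = 5.69

Σxᵢ = 12+5+4+11+7+12+7+12 = 70, with n = 8.
Posterior ∝ λ^4e^(−5λ) · λ^70e^(−8λ) = λ^74e^(−13λ), i.e. Gamma(shape=75, rate=13).
The mode of a Gamma(a, b) with a ≥ 1 (shape–rate) is (a−1)/b = 74/13 ≈ 5.69.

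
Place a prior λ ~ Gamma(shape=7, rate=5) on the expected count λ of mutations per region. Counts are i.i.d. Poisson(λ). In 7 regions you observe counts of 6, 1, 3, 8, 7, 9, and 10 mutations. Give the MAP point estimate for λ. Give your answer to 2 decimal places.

Σxᵢ = 6+1+3+8+7+9+10 = 44, with n = 7.
Posterior ∝ λ^6e^(−5λ) · λ^44e^(−7λ) = λ^50e^(−12λ), i.e. Gamma(shape=51, rate=12).
The mode of a Gamma(a, b) with a ≥ 1 (shape–rate) is (a−1)/b = 50/12 ≈ 4.17.

λ̂_MAP = 4.17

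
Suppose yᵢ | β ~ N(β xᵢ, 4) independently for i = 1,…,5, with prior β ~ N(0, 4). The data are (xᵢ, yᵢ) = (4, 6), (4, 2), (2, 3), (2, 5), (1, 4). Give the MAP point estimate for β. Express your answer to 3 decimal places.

β̂_MAP = 1.238

log p(β | y) = −Σ(yᵢ − βxᵢ)²/(2·4) − β²/(2·4) + const.
Setting the derivative to zero: Σxᵢ(yᵢ − βxᵢ)/4 − β/4 = 0, so β = Σxᵢyᵢ / (Σxᵢ² + σ²/τ²).
Σxᵢyᵢ = 4·6 + 4·2 + 2·3 + 2·5 + 1·4 = 52; Σxᵢ² = 41; σ²/τ² = 1.
β̂_MAP = 52 / (41 + 1) = 52/42 ≈ 1.238.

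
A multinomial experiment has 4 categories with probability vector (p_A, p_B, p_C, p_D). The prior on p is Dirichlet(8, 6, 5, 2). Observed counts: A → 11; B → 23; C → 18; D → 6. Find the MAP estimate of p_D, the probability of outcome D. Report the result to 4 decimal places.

MAP estimate of p_D = 0.0933

The posterior is Dirichlet(αᵢ + nᵢ) = Dirichlet(19, 29, 23, 8).
For a Dirichlet(a₁,…,a_K) with all aᵢ > 1, the mode has j-th component (aⱼ − 1)/(Σaᵢ − K).
Here Σaᵢ = 79 and K = 4, so p_D = (8 − 1)/(79 − 4) = 7/75 ≈ 0.0933.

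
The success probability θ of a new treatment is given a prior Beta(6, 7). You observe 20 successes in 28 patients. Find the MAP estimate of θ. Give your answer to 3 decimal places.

θ̂_MAP = 0.641

Prior: Beta(6, 7).
Data: 20 successes in 28 trials. The binomial likelihood contributes θ^20(1−θ)^8, so the posterior is Beta(6+20, 7+8) = Beta(26, 15).
For Beta(a, b) with a, b > 1 the mode is (a−1)/(a+b−2) = 25/39 ≈ 0.641.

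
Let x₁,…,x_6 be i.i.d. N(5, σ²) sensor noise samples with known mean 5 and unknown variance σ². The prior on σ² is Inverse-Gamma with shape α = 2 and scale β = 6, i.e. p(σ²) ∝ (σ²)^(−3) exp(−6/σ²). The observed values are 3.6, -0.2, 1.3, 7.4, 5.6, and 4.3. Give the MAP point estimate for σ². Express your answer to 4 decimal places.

Sum of squared deviations about the known mean: SS = (3.6−5)² + (-0.2−5)² + (1.3−5)² + (7.4−5)² + (5.6−5)² + (4.3−5)² = 49.3.
The Normal likelihood contributes (σ²)^(−n/2) exp(−SS/(2σ²)), so the posterior is Inverse-Gamma(α + n/2, β + SS/2) = Inverse-Gamma(5, 30.65).
The mode of Inverse-Gamma(a, b) is b/(a+1) = 30.65/6 ≈ 5.1083.

σ̂²_MAP = 5.1083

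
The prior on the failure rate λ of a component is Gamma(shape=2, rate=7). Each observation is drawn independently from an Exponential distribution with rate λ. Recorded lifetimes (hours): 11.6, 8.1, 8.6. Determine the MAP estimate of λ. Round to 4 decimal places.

λ̂_MAP = 0.1133

The Exponential(rate=λ) likelihood is ∝ λ^n e^(−λΣtᵢ). Here n = 3 and Σtᵢ = 11.6 + 8.1 + 8.6 = 28.3.
Posterior ∝ λe^(−7λ) · λ^3e^(−28.3λ) = λ^4e^(−35.3λ), i.e. Gamma(5, 35.3).
Mode = (a−1)/b = 4/35.3 ≈ 0.1133.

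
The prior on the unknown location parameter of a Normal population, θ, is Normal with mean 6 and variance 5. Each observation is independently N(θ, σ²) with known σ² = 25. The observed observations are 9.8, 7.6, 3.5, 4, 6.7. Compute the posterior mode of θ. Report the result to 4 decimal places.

θ̂_MAP = 6.1600

n = 5; x̄ = (9.8 + 7.6 + 3.5 + 4 + 6.7)/5 = 31.6/5 = 6.32.
For a Normal prior and Normal likelihood with known variance, the posterior is Normal; its mode equals its mean, the precision-weighted average.
Prior precision 1/σ₀² = 1/5 = 0.2; data precision n/σ² = 5/25 = 0.2.
θ̂ = (0.2·6 + 0.2·6.32) / (0.2 + 0.2) = 2.464/0.4 = 6.1600.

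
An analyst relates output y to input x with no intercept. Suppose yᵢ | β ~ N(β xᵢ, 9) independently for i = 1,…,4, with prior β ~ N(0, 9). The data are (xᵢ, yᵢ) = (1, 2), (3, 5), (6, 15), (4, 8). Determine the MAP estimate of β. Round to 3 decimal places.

β̂_MAP = 2.206

log p(β | y) = −Σ(yᵢ − βxᵢ)²/(2·9) − β²/(2·9) + const.
Setting the derivative to zero: Σxᵢ(yᵢ − βxᵢ)/9 − β/9 = 0, so β = Σxᵢyᵢ / (Σxᵢ² + σ²/τ²).
Σxᵢyᵢ = 1·2 + 3·5 + 6·15 + 4·8 = 139; Σxᵢ² = 62; σ²/τ² = 1.
β̂_MAP = 139 / (62 + 1) = 139/63 ≈ 2.206.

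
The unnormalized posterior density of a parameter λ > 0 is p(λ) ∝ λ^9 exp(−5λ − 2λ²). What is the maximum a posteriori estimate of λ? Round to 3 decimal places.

ℓ'(λ) = 9/λ − 5 − 4λ. Setting this to zero and multiplying by λ: 4λ² + 5λ − 9 = 0.
λ = (−5 + √(5² + 4·4·9)) / (2·4) = (−5 + √169) / 8 = (−5 + 13)/8 = 1.
ℓ''(λ) = −9/λ² − 4 < 0, confirming a maximum.

λ̂_MAP = 1.000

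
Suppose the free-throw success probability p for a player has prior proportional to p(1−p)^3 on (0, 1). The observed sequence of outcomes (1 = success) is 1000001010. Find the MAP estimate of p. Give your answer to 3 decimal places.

p̂_MAP = 0.286

The prior density ∝ p(1−p)^3 is the kernel of Beta(2, 4).
Data: 3 successes in 10 trials (from the sequence). The binomial likelihood contributes p^3(1−p)^7, so the posterior is Beta(2+3, 4+7) = Beta(5, 11).
For Beta(a, b) with a, b > 1 the mode is (a−1)/(a+b−2) = 4/14 ≈ 0.286.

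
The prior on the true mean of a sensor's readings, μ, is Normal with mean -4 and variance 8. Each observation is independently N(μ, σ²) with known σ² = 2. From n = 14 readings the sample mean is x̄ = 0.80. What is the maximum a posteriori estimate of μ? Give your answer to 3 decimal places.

n = 14, x̄ = 0.80.
For a Normal prior and Normal likelihood with known variance, the posterior is Normal; its mode equals its mean, the precision-weighted average.
Prior precision 1/σ₀² = 1/8 = 0.125; data precision n/σ² = 14/2 = 7.
μ̂ = (0.125·(-4) + 7·0.8) / (0.125 + 7) = 5.1/7.125 = 68/95 ≈ 0.716.

μ̂_MAP = 0.716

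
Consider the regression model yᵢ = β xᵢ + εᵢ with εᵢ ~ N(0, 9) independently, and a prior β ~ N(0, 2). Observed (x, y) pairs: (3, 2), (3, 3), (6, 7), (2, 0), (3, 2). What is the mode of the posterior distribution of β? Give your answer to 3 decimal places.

log p(β | y) = −Σ(yᵢ − βxᵢ)²/(2·9) − β²/(2·2) + const.
Setting the derivative to zero: Σxᵢ(yᵢ − βxᵢ)/9 − β/2 = 0, so β = Σxᵢyᵢ / (Σxᵢ² + σ²/τ²).
Σxᵢyᵢ = 3·2 + 3·3 + 6·7 + 2·0 + 3·2 = 63; Σxᵢ² = 67; σ²/τ² = 4.5.
β̂_MAP = 63 / (67 + 4.5) = 63/71.5 ≈ 0.881.

β̂_MAP = 0.881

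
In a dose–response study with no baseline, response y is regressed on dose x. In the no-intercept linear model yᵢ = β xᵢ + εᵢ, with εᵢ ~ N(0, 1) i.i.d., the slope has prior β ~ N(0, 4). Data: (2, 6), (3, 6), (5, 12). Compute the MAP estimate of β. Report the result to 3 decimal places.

β̂_MAP = 2.353

log p(β | y) = −Σ(yᵢ − βxᵢ)²/(2·1) − β²/(2·4) + const.
Setting the derivative to zero: Σxᵢ(yᵢ − βxᵢ)/1 − β/4 = 0, so β = Σxᵢyᵢ / (Σxᵢ² + σ²/τ²).
Σxᵢyᵢ = 2·6 + 3·6 + 5·12 = 90; Σxᵢ² = 38; σ²/τ² = 0.25.
β̂_MAP = 90 / (38 + 0.25) = 90/38.25 ≈ 2.353.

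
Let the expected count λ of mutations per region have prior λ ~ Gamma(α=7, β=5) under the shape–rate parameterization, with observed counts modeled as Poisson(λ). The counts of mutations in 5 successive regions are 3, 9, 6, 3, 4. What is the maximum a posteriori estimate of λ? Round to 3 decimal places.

Σxᵢ = 3+9+6+3+4 = 25, with n = 5.
Posterior ∝ λ^6e^(−5λ) · λ^25e^(−5λ) = λ^31e^(−10λ), i.e. Gamma(shape=32, rate=10).
The mode of a Gamma(a, b) with a ≥ 1 (shape–rate) is (a−1)/b = 31/10 ≈ 3.100.

λ̂_MAP = 3.100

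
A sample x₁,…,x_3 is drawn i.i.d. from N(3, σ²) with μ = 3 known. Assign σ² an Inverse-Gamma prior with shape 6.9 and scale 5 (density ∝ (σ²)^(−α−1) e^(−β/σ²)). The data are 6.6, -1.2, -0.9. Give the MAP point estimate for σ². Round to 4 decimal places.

Sum of squared deviations about the known mean: SS = (6.6−3)² + (-1.2−3)² + (-0.9−3)² = 45.81.
The Normal likelihood contributes (σ²)^(−n/2) exp(−SS/(2σ²)), so the posterior is Inverse-Gamma(α + n/2, β + SS/2) = Inverse-Gamma(8.4, 27.905).
The mode of Inverse-Gamma(a, b) is b/(a+1) = 27.905/9.4 ≈ 2.9686.

σ̂²_MAP = 2.9686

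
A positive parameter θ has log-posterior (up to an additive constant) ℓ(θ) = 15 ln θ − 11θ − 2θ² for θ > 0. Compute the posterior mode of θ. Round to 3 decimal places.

θ̂_MAP = 1.000

ℓ'(θ) = 15/θ − 11 − 4θ. Setting this to zero and multiplying by θ: 4θ² + 11θ − 15 = 0.
θ = (−11 + √(11² + 4·4·15)) / (2·4) = (−11 + √361) / 8 = (−11 + 19)/8 = 1.
ℓ''(θ) = −15/θ² − 4 < 0, confirming a maximum.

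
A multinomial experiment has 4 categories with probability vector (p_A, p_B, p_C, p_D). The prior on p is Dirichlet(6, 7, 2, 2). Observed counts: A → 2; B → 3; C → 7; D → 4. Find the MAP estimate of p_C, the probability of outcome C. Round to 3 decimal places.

The posterior is Dirichlet(αᵢ + nᵢ) = Dirichlet(8, 10, 9, 6).
For a Dirichlet(a₁,…,a_K) with all aᵢ > 1, the mode has j-th component (aⱼ − 1)/(Σaᵢ − K).
Here Σaᵢ = 33 and K = 4, so p_C = (9 − 1)/(33 − 4) = 8/29 ≈ 0.276.

MAP estimate of p_C = 0.276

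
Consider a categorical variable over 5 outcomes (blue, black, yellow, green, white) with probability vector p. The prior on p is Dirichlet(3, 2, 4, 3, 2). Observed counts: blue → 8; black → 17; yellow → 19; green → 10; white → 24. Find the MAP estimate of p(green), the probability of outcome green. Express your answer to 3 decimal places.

The posterior is Dirichlet(αᵢ + nᵢ) = Dirichlet(11, 19, 23, 13, 26).
For a Dirichlet(a₁,…,a_K) with all aᵢ > 1, the mode has j-th component (aⱼ − 1)/(Σaᵢ − K).
Here Σaᵢ = 92 and K = 5, so p(green) = (13 − 1)/(92 − 5) = 12/87 ≈ 0.138.

MAP estimate of p(green) = 0.138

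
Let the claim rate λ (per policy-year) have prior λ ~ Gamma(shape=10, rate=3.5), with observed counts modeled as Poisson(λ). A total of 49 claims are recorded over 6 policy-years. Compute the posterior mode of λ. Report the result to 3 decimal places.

λ̂_MAP = 6.105

Σxᵢ = 49, n = 6.
Posterior ∝ λ^9e^(−3.5λ) · λ^49e^(−6λ) = λ^58e^(−9.5λ), i.e. Gamma(shape=59, rate=9.5).
The mode of a Gamma(a, b) with a ≥ 1 (shape–rate) is (a−1)/b = 58/9.5 ≈ 6.105.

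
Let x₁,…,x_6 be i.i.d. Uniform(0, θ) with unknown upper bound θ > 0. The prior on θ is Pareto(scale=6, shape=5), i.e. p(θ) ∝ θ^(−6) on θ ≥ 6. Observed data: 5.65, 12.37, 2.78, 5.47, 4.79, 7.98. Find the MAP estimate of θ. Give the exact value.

The Uniform(0, θ) likelihood is θ^(−n) for θ ≥ max(xᵢ), zero otherwise. Here max(xᵢ) = 12.37.
Posterior ∝ θ^(−6) · θ^(−6) = θ^(−12) on θ ≥ max(6, 12.37) = 12.37.
This density is strictly decreasing in θ, so the posterior mode lies at the lower boundary of the support.

θ̂_MAP = 12.37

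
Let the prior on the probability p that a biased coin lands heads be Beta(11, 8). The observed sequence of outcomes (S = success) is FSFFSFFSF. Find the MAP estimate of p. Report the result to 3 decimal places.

p̂_MAP = 0.500

Prior: Beta(11, 8).
Data: 3 successes in 9 trials (from the sequence). The binomial likelihood contributes p^3(1−p)^6, so the posterior is Beta(11+3, 8+6) = Beta(14, 14).
For Beta(a, b) with a, b > 1 the mode is (a−1)/(a+b−2) = 13/26 ≈ 0.500.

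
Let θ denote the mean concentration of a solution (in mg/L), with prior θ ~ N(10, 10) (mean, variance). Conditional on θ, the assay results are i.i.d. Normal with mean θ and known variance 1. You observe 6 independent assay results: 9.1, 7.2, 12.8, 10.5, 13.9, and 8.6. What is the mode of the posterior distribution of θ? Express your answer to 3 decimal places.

n = 6; x̄ = (9.1 + 7.2 + 12.8 + 10.5 + 13.9 + 8.6)/6 = 62.1/6 = 10.35.
For a Normal prior and Normal likelihood with known variance, the posterior is Normal; its mode equals its mean, the precision-weighted average.
Prior precision 1/σ₀² = 1/10 = 0.1; data precision n/σ² = 6/1 = 6.
θ̂ = (0.1·10 + 6·10.35) / (0.1 + 6) = 63.1/6.1 = 631/61 ≈ 10.344.

θ̂_MAP = 10.344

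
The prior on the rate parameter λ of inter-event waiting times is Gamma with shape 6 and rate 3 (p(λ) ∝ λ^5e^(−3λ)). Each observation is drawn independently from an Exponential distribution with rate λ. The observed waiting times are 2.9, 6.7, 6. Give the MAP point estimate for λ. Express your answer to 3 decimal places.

λ̂_MAP = 0.430

The Exponential(rate=λ) likelihood is ∝ λ^n e^(−λΣtᵢ). Here n = 3 and Σtᵢ = 2.9 + 6.7 + 6 = 15.6.
Posterior ∝ λ^5e^(−3λ) · λ^3e^(−15.6λ) = λ^8e^(−18.6λ), i.e. Gamma(9, 18.6).
Mode = (a−1)/b = 8/18.6 ≈ 0.430.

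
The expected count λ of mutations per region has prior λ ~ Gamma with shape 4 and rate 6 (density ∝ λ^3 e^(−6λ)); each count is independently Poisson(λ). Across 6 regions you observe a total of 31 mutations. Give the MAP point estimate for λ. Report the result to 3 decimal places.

Σxᵢ = 31, n = 6.
Posterior ∝ λ^3e^(−6λ) · λ^31e^(−6λ) = λ^34e^(−12λ), i.e. Gamma(shape=35, rate=12).
The mode of a Gamma(a, b) with a ≥ 1 (shape–rate) is (a−1)/b = 34/12 ≈ 2.833.

λ̂_MAP = 2.833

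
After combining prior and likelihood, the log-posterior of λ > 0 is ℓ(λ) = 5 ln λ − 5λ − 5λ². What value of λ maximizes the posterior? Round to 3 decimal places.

ℓ'(λ) = 5/λ − 5 − 10λ. Setting this to zero and multiplying by λ: 10λ² + 5λ − 5 = 0.
λ = (−5 + √(5² + 4·10·5)) / (2·10) = (−5 + √225) / 20 = (−5 + 15)/20 = 1/2.
ℓ''(λ) = −5/λ² − 10 < 0, confirming a maximum.

λ̂_MAP = 0.500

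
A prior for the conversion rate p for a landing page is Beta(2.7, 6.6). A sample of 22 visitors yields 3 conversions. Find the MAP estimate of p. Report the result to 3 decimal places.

p̂_MAP = 0.160

Prior: Beta(2.7, 6.6).
Data: 3 successes in 22 trials. The binomial likelihood contributes p^3(1−p)^19, so the posterior is Beta(2.7+3, 6.6+19) = Beta(5.7, 25.6).
For Beta(a, b) with a, b > 1 the mode is (a−1)/(a+b−2) = 4.7/29.3 ≈ 0.160.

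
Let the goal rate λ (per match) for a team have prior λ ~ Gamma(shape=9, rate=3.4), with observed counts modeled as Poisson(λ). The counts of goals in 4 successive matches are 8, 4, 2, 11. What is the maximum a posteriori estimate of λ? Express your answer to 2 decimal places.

λ̂_MAP = 4.46

Σxᵢ = 8+4+2+11 = 25, with n = 4.
Posterior ∝ λ^8e^(−3.4λ) · λ^25e^(−4λ) = λ^33e^(−7.4λ), i.e. Gamma(shape=34, rate=7.4).
The mode of a Gamma(a, b) with a ≥ 1 (shape–rate) is (a−1)/b = 33/7.4 ≈ 4.46.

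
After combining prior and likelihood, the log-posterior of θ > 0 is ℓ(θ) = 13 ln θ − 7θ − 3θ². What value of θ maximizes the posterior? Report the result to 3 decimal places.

ℓ'(θ) = 13/θ − 7 − 6θ. Setting this to zero and multiplying by θ: 6θ² + 7θ − 13 = 0.
θ = (−7 + √(7² + 4·6·13)) / (2·6) = (−7 + √361) / 12 = (−7 + 19)/12 = 1.
ℓ''(θ) = −13/θ² − 6 < 0, confirming a maximum.

θ̂_MAP = 1.000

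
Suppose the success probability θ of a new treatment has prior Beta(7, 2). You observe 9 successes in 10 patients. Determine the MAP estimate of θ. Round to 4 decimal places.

Prior: Beta(7, 2).
Data: 9 successes in 10 trials. The binomial likelihood contributes θ^9(1−θ)^1, so the posterior is Beta(7+9, 2+1) = Beta(16, 3).
For Beta(a, b) with a, b > 1 the mode is (a−1)/(a+b−2) = 15/17 ≈ 0.8824.

θ̂_MAP = 0.8824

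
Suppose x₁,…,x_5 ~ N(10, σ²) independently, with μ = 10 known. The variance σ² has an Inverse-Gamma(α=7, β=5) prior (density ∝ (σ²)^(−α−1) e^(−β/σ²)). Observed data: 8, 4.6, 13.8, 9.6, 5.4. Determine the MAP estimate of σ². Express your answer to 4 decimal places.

Sum of squared deviations about the known mean: SS = (8−10)² + (4.6−10)² + (13.8−10)² + (9.6−10)² + (5.4−10)² = 68.92.
The Normal likelihood contributes (σ²)^(−n/2) exp(−SS/(2σ²)), so the posterior is Inverse-Gamma(α + n/2, β + SS/2) = Inverse-Gamma(9.5, 39.46).
The mode of Inverse-Gamma(a, b) is b/(a+1) = 39.46/10.5 ≈ 3.7581.

σ̂²_MAP = 3.7581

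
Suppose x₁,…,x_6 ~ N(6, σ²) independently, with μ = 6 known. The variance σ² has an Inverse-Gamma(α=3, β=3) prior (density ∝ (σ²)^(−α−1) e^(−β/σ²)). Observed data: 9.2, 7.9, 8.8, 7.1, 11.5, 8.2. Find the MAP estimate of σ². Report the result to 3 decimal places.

Sum of squared deviations about the known mean: SS = (9.2−6)² + (7.9−6)² + (8.8−6)² + (7.1−6)² + (11.5−6)² + (8.2−6)² = 57.99.
The Normal likelihood contributes (σ²)^(−n/2) exp(−SS/(2σ²)), so the posterior is Inverse-Gamma(α + n/2, β + SS/2) = Inverse-Gamma(6, 31.995).
The mode of Inverse-Gamma(a, b) is b/(a+1) = 31.995/7 ≈ 4.571.

σ̂²_MAP = 4.571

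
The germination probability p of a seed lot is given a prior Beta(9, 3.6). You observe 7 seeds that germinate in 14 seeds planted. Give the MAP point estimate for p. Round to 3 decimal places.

p̂_MAP = 0.610

Prior: Beta(9, 3.6).
Data: 7 successes in 14 trials. The binomial likelihood contributes p^7(1−p)^7, so the posterior is Beta(9+7, 3.6+7) = Beta(16, 10.6).
For Beta(a, b) with a, b > 1 the mode is (a−1)/(a+b−2) = 15/24.6 ≈ 0.610.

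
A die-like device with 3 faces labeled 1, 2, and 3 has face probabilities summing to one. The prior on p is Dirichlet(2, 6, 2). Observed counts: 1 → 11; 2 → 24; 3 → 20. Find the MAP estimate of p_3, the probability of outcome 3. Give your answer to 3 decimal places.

MAP estimate: 0.339

The posterior is Dirichlet(αᵢ + nᵢ) = Dirichlet(13, 30, 22).
For a Dirichlet(a₁,…,a_K) with all aᵢ > 1, the mode has j-th component (aⱼ − 1)/(Σaᵢ − K).
Here Σaᵢ = 65 and K = 3, so p_3 = (22 − 1)/(65 − 3) = 21/62 ≈ 0.339.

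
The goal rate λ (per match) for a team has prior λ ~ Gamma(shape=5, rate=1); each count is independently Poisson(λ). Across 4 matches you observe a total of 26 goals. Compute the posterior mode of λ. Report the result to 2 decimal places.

λ̂_MAP = 6.00

Σxᵢ = 26, n = 4.
Posterior ∝ λ^4e^(−1λ) · λ^26e^(−4λ) = λ^30e^(−5λ), i.e. Gamma(shape=31, rate=5).
The mode of a Gamma(a, b) with a ≥ 1 (shape–rate) is (a−1)/b = 30/5 ≈ 6.00.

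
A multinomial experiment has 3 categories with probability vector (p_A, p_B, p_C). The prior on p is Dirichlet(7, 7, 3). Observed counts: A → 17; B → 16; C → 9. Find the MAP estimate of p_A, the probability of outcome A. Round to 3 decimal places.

The posterior is Dirichlet(αᵢ + nᵢ) = Dirichlet(24, 23, 12).
For a Dirichlet(a₁,…,a_K) with all aᵢ > 1, the mode has j-th component (aⱼ − 1)/(Σaᵢ − K).
Here Σaᵢ = 59 and K = 3, so p_A = (24 − 1)/(59 − 3) = 23/56 ≈ 0.411.

MAP estimate of p_A = 0.411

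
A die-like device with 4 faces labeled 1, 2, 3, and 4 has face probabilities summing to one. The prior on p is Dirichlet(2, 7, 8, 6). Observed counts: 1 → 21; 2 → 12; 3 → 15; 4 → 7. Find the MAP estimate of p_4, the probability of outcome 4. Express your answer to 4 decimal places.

The posterior is Dirichlet(αᵢ + nᵢ) = Dirichlet(23, 19, 23, 13).
For a Dirichlet(a₁,…,a_K) with all aᵢ > 1, the mode has j-th component (aⱼ − 1)/(Σaᵢ − K).
Here Σaᵢ = 78 and K = 4, so p_4 = (13 − 1)/(78 − 4) = 12/74 ≈ 0.1622.

MAP estimate: 0.1622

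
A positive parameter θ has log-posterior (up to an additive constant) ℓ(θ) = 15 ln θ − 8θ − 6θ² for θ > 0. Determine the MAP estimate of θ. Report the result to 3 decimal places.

θ̂_MAP = 0.833

ℓ'(θ) = 15/θ − 8 − 12θ. Setting this to zero and multiplying by θ: 12θ² + 8θ − 15 = 0.
θ = (−8 + √(8² + 4·12·15)) / (2·12) = (−8 + √784) / 24 = (−8 + 28)/24 = 5/6.
ℓ''(θ) = −15/θ² − 12 < 0, confirming a maximum.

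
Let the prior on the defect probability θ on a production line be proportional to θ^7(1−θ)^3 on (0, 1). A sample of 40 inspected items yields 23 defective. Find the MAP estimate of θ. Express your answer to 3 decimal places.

The prior density ∝ θ^7(1−θ)^3 is the kernel of Beta(8, 4).
Data: 23 successes in 40 trials. The binomial likelihood contributes θ^23(1−θ)^17, so the posterior is Beta(8+23, 4+17) = Beta(31, 21).
For Beta(a, b) with a, b > 1 the mode is (a−1)/(a+b−2) = 30/50 ≈ 0.600.

θ̂_MAP = 0.600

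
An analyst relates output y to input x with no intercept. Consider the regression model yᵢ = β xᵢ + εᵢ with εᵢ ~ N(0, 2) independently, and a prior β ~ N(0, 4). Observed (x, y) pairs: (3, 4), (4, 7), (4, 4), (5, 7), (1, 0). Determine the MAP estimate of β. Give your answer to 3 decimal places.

β̂_MAP = 1.348

log p(β | y) = −Σ(yᵢ − βxᵢ)²/(2·2) − β²/(2·4) + const.
Setting the derivative to zero: Σxᵢ(yᵢ − βxᵢ)/2 − β/4 = 0, so β = Σxᵢyᵢ / (Σxᵢ² + σ²/τ²).
Σxᵢyᵢ = 3·4 + 4·7 + 4·4 + 5·7 + 1·0 = 91; Σxᵢ² = 67; σ²/τ² = 0.5.
β̂_MAP = 91 / (67 + 0.5) = 91/67.5 ≈ 1.348.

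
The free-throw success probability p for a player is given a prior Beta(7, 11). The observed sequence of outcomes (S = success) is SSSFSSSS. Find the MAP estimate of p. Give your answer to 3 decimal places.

p̂_MAP = 0.542

Prior: Beta(7, 11).
Data: 7 successes in 8 trials (from the sequence). The binomial likelihood contributes p^7(1−p)^1, so the posterior is Beta(7+7, 11+1) = Beta(14, 12).
For Beta(a, b) with a, b > 1 the mode is (a−1)/(a+b−2) = 13/24 ≈ 0.542.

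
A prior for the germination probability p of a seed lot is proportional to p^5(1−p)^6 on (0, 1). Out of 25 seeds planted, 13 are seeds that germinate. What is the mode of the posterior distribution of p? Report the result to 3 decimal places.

The prior density ∝ p^5(1−p)^6 is the kernel of Beta(6, 7).
Data: 13 successes in 25 trials. The binomial likelihood contributes p^13(1−p)^12, so the posterior is Beta(6+13, 7+12) = Beta(19, 19).
For Beta(a, b) with a, b > 1 the mode is (a−1)/(a+b−2) = 18/36 ≈ 0.500.

p̂_MAP = 0.500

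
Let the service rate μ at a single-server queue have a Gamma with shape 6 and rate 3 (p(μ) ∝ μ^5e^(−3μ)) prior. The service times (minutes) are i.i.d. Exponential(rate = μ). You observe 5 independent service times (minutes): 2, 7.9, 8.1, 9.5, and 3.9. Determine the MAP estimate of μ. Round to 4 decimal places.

μ̂_MAP = 0.2907

The Exponential(rate=μ) likelihood is ∝ μ^n e^(−μΣtᵢ). Here n = 5 and Σtᵢ = 2 + 7.9 + 8.1 + 9.5 + 3.9 = 31.4.
Posterior ∝ μ^5e^(−3μ) · μ^5e^(−31.4μ) = μ^10e^(−34.4μ), i.e. Gamma(11, 34.4).
Mode = (a−1)/b = 10/34.4 ≈ 0.2907.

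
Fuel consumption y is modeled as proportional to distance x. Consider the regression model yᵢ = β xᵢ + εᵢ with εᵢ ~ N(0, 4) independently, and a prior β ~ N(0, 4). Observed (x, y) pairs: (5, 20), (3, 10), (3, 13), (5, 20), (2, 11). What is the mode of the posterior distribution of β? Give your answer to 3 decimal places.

log p(β | y) = −Σ(yᵢ − βxᵢ)²/(2·4) − β²/(2·4) + const.
Setting the derivative to zero: Σxᵢ(yᵢ − βxᵢ)/4 − β/4 = 0, so β = Σxᵢyᵢ / (Σxᵢ² + σ²/τ²).
Σxᵢyᵢ = 5·20 + 3·10 + 3·13 + 5·20 + 2·11 = 291; Σxᵢ² = 72; σ²/τ² = 1.
β̂_MAP = 291 / (72 + 1) = 291/73 ≈ 3.986.

β̂_MAP = 3.986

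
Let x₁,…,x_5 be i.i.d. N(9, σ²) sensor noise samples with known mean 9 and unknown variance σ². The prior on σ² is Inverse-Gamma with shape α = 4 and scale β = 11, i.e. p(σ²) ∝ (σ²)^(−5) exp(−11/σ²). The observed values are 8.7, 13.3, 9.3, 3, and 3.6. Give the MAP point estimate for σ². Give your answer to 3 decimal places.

Sum of squared deviations about the known mean: SS = (8.7−9)² + (13.3−9)² + (9.3−9)² + (3−9)² + (3.6−9)² = 83.83.
The Normal likelihood contributes (σ²)^(−n/2) exp(−SS/(2σ²)), so the posterior is Inverse-Gamma(α + n/2, β + SS/2) = Inverse-Gamma(6.5, 52.915).
The mode of Inverse-Gamma(a, b) is b/(a+1) = 52.915/7.5 ≈ 7.055.

σ̂²_MAP = 7.055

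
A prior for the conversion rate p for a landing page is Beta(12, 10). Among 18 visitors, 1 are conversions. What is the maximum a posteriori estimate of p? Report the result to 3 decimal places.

p̂_MAP = 0.316

Prior: Beta(12, 10).
Data: 1 success in 18 trials. The binomial likelihood contributes p(1−p)^17, so the posterior is Beta(12+1, 10+17) = Beta(13, 27).
For Beta(a, b) with a, b > 1 the mode is (a−1)/(a+b−2) = 12/38 ≈ 0.316.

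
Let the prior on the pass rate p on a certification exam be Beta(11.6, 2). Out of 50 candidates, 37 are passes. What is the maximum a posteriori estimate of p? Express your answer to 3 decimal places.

Prior: Beta(11.6, 2).
Data: 37 successes in 50 trials. The binomial likelihood contributes p^37(1−p)^13, so the posterior is Beta(11.6+37, 2+13) = Beta(48.6, 15).
For Beta(a, b) with a, b > 1 the mode is (a−1)/(a+b−2) = 47.6/61.6 ≈ 0.773.

p̂_MAP = 0.773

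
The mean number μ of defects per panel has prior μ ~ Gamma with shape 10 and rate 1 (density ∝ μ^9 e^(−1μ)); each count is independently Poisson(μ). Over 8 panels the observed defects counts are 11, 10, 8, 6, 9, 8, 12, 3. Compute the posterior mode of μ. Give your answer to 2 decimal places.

Σxᵢ = 11+10+8+6+9+8+12+3 = 67, with n = 8.
Posterior ∝ μ^9e^(−1μ) · μ^67e^(−8μ) = μ^76e^(−9μ), i.e. Gamma(shape=77, rate=9).
The mode of a Gamma(a, b) with a ≥ 1 (shape–rate) is (a−1)/b = 76/9 ≈ 8.44.

μ̂_MAP = 8.44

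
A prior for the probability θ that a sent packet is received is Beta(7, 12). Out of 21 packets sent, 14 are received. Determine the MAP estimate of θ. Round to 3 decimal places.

Prior: Beta(7, 12).
Data: 14 successes in 21 trials. The binomial likelihood contributes θ^14(1−θ)^7, so the posterior is Beta(7+14, 12+7) = Beta(21, 19).
For Beta(a, b) with a, b > 1 the mode is (a−1)/(a+b−2) = 20/38 ≈ 0.526.

θ̂_MAP = 0.526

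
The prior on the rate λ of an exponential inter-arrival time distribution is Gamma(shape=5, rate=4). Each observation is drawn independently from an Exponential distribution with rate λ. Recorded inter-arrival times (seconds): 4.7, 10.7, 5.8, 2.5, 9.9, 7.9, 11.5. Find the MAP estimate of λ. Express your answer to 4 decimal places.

λ̂_MAP = 0.1930

The Exponential(rate=λ) likelihood is ∝ λ^n e^(−λΣtᵢ). Here n = 7 and Σtᵢ = 4.7 + 10.7 + 5.8 + 2.5 + 9.9 + 7.9 + 11.5 = 53.
Posterior ∝ λ^4e^(−4λ) · λ^7e^(−53λ) = λ^11e^(−57λ), i.e. Gamma(12, 57).
Mode = (a−1)/b = 11/57 ≈ 0.1930.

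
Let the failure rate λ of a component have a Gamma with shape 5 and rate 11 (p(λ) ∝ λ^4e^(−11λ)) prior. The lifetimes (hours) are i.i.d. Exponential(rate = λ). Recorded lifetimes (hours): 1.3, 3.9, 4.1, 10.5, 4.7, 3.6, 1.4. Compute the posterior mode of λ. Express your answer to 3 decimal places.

The Exponential(rate=λ) likelihood is ∝ λ^n e^(−λΣtᵢ). Here n = 7 and Σtᵢ = 1.3 + 3.9 + 4.1 + 10.5 + 4.7 + 3.6 + 1.4 = 29.5.
Posterior ∝ λ^4e^(−11λ) · λ^7e^(−29.5λ) = λ^11e^(−40.5λ), i.e. Gamma(12, 40.5).
Mode = (a−1)/b = 11/40.5 ≈ 0.272.

λ̂_MAP = 0.272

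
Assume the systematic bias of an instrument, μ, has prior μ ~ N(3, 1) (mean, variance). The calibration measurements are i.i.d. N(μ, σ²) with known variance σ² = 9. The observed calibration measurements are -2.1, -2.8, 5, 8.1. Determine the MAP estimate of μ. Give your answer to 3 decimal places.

μ̂_MAP = 2.708

n = 4; x̄ = ((-2.1) + (-2.8) + 5 + 8.1)/4 = 8.2/4 = 2.05.
For a Normal prior and Normal likelihood with known variance, the posterior is Normal; its mode equals its mean, the precision-weighted average.
Prior precision 1/σ₀² = 1/1 = 1; data precision n/σ² = 4/9.
μ̂ = (1·3 + (4/9)·2.05) / (1 + 4/9) = (176/45)/(13/9) = 176/65 ≈ 2.708.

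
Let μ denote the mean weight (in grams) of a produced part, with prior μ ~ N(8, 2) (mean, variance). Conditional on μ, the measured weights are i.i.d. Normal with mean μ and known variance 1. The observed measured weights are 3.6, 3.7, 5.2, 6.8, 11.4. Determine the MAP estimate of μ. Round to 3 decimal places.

μ̂_MAP = 6.309

n = 5; x̄ = (3.6 + 3.7 + 5.2 + 6.8 + 11.4)/5 = 30.7/5 = 6.14.
For a Normal prior and Normal likelihood with known variance, the posterior is Normal; its mode equals its mean, the precision-weighted average.
Prior precision 1/σ₀² = 1/2 = 0.5; data precision n/σ² = 5/1 = 5.
μ̂ = (0.5·8 + 5·6.14) / (0.5 + 5) = 34.7/5.5 = 347/55 ≈ 6.309.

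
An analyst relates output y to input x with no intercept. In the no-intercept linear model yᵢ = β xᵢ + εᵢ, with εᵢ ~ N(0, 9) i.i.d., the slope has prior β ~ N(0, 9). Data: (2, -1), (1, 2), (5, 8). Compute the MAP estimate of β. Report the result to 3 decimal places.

log p(β | y) = −Σ(yᵢ − βxᵢ)²/(2·9) − β²/(2·9) + const.
Setting the derivative to zero: Σxᵢ(yᵢ − βxᵢ)/9 − β/9 = 0, so β = Σxᵢyᵢ / (Σxᵢ² + σ²/τ²).
Σxᵢyᵢ = 2·(-1) + 1·2 + 5·8 = 40; Σxᵢ² = 30; σ²/τ² = 1.
β̂_MAP = 40 / (30 + 1) = 40/31 ≈ 1.290.

β̂_MAP = 1.290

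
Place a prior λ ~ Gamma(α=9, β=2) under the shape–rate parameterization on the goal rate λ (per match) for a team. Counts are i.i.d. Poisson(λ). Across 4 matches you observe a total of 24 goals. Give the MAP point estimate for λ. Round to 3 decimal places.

Σxᵢ = 24, n = 4.
Posterior ∝ λ^8e^(−2λ) · λ^24e^(−4λ) = λ^32e^(−6λ), i.e. Gamma(shape=33, rate=6).
The mode of a Gamma(a, b) with a ≥ 1 (shape–rate) is (a−1)/b = 32/6 ≈ 5.333.

λ̂_MAP = 5.333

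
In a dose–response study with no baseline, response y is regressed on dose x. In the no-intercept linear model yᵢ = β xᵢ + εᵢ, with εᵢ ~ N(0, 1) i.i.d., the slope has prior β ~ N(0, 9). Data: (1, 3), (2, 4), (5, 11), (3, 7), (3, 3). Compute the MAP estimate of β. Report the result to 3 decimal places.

log p(β | y) = −Σ(yᵢ − βxᵢ)²/(2·1) − β²/(2·9) + const.
Setting the derivative to zero: Σxᵢ(yᵢ − βxᵢ)/1 − β/9 = 0, so β = Σxᵢyᵢ / (Σxᵢ² + σ²/τ²).
Σxᵢyᵢ = 1·3 + 2·4 + 5·11 + 3·7 + 3·3 = 96; Σxᵢ² = 48; σ²/τ² = 1/9.
β̂_MAP = 96 / (48 + 1/9) = 96/(433/9) = 864/433 ≈ 1.995.

β̂_MAP = 1.995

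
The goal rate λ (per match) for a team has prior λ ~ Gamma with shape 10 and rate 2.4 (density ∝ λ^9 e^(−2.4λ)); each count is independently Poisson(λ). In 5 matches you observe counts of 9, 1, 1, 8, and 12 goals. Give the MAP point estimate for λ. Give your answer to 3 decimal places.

Σxᵢ = 9+1+1+8+12 = 31, with n = 5.
Posterior ∝ λ^9e^(−2.4λ) · λ^31e^(−5λ) = λ^40e^(−7.4λ), i.e. Gamma(shape=41, rate=7.4).
The mode of a Gamma(a, b) with a ≥ 1 (shape–rate) is (a−1)/b = 40/7.4 ≈ 5.405.

λ̂_MAP = 5.405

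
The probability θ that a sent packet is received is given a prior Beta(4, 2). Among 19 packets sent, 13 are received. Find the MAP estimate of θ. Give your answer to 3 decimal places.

Prior: Beta(4, 2).
Data: 13 successes in 19 trials. The binomial likelihood contributes θ^13(1−θ)^6, so the posterior is Beta(4+13, 2+6) = Beta(17, 8).
For Beta(a, b) with a, b > 1 the mode is (a−1)/(a+b−2) = 16/23 ≈ 0.696.

θ̂_MAP = 0.696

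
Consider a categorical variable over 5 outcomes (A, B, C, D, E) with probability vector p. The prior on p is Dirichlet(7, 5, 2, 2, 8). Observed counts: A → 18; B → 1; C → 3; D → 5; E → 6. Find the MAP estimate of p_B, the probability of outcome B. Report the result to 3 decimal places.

MAP estimate of p_B = 0.096

The posterior is Dirichlet(αᵢ + nᵢ) = Dirichlet(25, 6, 5, 7, 14).
For a Dirichlet(a₁,…,a_K) with all aᵢ > 1, the mode has j-th component (aⱼ − 1)/(Σaᵢ − K).
Here Σaᵢ = 57 and K = 5, so p_B = (6 − 1)/(57 − 5) = 5/52 ≈ 0.096.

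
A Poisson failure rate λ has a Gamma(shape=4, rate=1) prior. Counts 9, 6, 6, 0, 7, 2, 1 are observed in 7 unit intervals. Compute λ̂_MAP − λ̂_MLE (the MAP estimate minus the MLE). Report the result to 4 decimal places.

Σxᵢ = 31. Posterior is Gamma(35, 8); MAP = (35−1)/8 = 34/8 ≈ 4.25000.
MLE = x̄ = 31/7 ≈ 4.42857.
Difference = 34/8 − 31/7 = -5/28 ≈ -0.1786.

MAP − MLE = -0.1786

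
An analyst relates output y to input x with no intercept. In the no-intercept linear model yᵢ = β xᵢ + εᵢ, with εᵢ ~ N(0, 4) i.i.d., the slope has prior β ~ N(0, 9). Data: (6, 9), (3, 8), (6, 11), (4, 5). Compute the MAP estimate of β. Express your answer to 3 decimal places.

log p(β | y) = −Σ(yᵢ − βxᵢ)²/(2·4) − β²/(2·9) + const.
Setting the derivative to zero: Σxᵢ(yᵢ − βxᵢ)/4 − β/9 = 0, so β = Σxᵢyᵢ / (Σxᵢ² + σ²/τ²).
Σxᵢyᵢ = 6·9 + 3·8 + 6·11 + 4·5 = 164; Σxᵢ² = 97; σ²/τ² = 4/9.
β̂_MAP = 164 / (97 + 4/9) = 164/(877/9) = 1476/877 ≈ 1.683.

β̂_MAP = 1.683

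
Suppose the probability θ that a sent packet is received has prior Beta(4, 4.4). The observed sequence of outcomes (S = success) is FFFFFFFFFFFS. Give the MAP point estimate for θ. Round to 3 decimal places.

θ̂_MAP = 0.217

Prior: Beta(4, 4.4).
Data: 1 success in 12 trials (from the sequence). The binomial likelihood contributes θ(1−θ)^11, so the posterior is Beta(4+1, 4.4+11) = Beta(5, 15.4).
For Beta(a, b) with a, b > 1 the mode is (a−1)/(a+b−2) = 4/18.4 ≈ 0.217.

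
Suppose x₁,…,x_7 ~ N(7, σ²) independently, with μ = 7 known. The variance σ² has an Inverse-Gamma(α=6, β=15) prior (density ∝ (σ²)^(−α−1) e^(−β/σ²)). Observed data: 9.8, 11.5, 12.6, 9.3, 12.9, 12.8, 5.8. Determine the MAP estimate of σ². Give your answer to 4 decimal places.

Sum of squared deviations about the known mean: SS = (9.8−7)² + (11.5−7)² + (12.6−7)² + (9.3−7)² + (12.9−7)² + (12.8−7)² + (5.8−7)² = 134.63.
The Normal likelihood contributes (σ²)^(−n/2) exp(−SS/(2σ²)), so the posterior is Inverse-Gamma(α + n/2, β + SS/2) = Inverse-Gamma(9.5, 82.315).
The mode of Inverse-Gamma(a, b) is b/(a+1) = 82.315/10.5 ≈ 7.8395.

σ̂²_MAP = 7.8395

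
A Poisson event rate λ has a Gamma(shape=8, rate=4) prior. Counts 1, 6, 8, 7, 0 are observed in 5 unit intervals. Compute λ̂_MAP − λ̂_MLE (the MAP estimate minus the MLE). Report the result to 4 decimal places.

MAP − MLE = -1.1778

Σxᵢ = 22. Posterior is Gamma(30, 9); MAP = (30−1)/9 = 29/9 ≈ 3.22222.
MLE = x̄ = 22/5 ≈ 4.40000.
Difference = 29/9 − 22/5 = -53/45 ≈ -1.1778.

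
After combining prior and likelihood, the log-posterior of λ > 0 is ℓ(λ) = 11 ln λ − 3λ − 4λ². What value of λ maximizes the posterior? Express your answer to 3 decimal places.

λ̂_MAP = 1.000

ℓ'(λ) = 11/λ − 3 − 8λ. Setting this to zero and multiplying by λ: 8λ² + 3λ − 11 = 0.
λ = (−3 + √(3² + 4·8·11)) / (2·8) = (−3 + √361) / 16 = (−3 + 19)/16 = 1.
ℓ''(λ) = −11/λ² − 8 < 0, confirming a maximum.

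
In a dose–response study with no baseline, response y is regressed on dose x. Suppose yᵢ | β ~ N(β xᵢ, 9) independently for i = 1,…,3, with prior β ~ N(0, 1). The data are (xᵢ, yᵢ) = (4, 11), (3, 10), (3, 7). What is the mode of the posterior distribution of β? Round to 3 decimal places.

β̂_MAP = 2.209

log p(β | y) = −Σ(yᵢ − βxᵢ)²/(2·9) − β²/(2·1) + const.
Setting the derivative to zero: Σxᵢ(yᵢ − βxᵢ)/9 − β/1 = 0, so β = Σxᵢyᵢ / (Σxᵢ² + σ²/τ²).
Σxᵢyᵢ = 4·11 + 3·10 + 3·7 = 95; Σxᵢ² = 34; σ²/τ² = 9.
β̂_MAP = 95 / (34 + 9) = 95/43 ≈ 2.209.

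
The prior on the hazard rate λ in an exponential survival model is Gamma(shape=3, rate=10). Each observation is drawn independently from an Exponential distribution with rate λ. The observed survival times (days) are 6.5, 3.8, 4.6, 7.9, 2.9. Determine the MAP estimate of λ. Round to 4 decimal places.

λ̂_MAP = 0.1961

The Exponential(rate=λ) likelihood is ∝ λ^n e^(−λΣtᵢ). Here n = 5 and Σtᵢ = 6.5 + 3.8 + 4.6 + 7.9 + 2.9 = 25.7.
Posterior ∝ λ^2e^(−10λ) · λ^5e^(−25.7λ) = λ^7e^(−35.7λ), i.e. Gamma(8, 35.7).
Mode = (a−1)/b = 7/35.7 ≈ 0.1961.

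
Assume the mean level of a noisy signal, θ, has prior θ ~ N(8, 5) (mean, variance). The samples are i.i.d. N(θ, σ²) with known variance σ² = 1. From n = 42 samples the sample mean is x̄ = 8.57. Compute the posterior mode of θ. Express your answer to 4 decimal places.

θ̂_MAP = 8.5673

n = 42, x̄ = 8.57.
For a Normal prior and Normal likelihood with known variance, the posterior is Normal; its mode equals its mean, the precision-weighted average.
Prior precision 1/σ₀² = 1/5 = 0.2; data precision n/σ² = 42/1 = 42.
θ̂ = (0.2·8 + 42·8.57) / (0.2 + 42) = 361.54/42.2 = 18077/2110 ≈ 8.5673.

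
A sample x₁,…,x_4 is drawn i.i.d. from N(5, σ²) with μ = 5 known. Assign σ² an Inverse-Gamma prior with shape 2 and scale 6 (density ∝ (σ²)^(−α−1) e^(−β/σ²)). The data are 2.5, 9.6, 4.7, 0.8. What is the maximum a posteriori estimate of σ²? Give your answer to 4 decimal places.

σ̂²_MAP = 5.7140

Sum of squared deviations about the known mean: SS = (2.5−5)² + (9.6−5)² + (4.7−5)² + (0.8−5)² = 45.14.
The Normal likelihood contributes (σ²)^(−n/2) exp(−SS/(2σ²)), so the posterior is Inverse-Gamma(α + n/2, β + SS/2) = Inverse-Gamma(4, 28.57).
The mode of Inverse-Gamma(a, b) is b/(a+1) = 28.57/5 ≈ 5.7140.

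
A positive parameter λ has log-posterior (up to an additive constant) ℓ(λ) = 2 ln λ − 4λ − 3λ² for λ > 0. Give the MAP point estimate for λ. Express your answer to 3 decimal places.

λ̂_MAP = 0.333

ℓ'(λ) = 2/λ − 4 − 6λ. Setting this to zero and multiplying by λ: 6λ² + 4λ − 2 = 0.
λ = (−4 + √(4² + 4·6·2)) / (2·6) = (−4 + √64) / 12 = (−4 + 8)/12 = 1/3.
ℓ''(λ) = −2/λ² − 6 < 0, confirming a maximum.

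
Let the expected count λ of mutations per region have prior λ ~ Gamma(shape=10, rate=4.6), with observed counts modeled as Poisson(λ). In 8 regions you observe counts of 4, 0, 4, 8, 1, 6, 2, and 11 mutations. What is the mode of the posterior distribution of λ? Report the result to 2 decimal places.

Σxᵢ = 4+0+4+8+1+6+2+11 = 36, with n = 8.
Posterior ∝ λ^9e^(−4.6λ) · λ^36e^(−8λ) = λ^45e^(−12.6λ), i.e. Gamma(shape=46, rate=12.6).
The mode of a Gamma(a, b) with a ≥ 1 (shape–rate) is (a−1)/b = 45/12.6 ≈ 3.57.

λ̂_MAP = 3.57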